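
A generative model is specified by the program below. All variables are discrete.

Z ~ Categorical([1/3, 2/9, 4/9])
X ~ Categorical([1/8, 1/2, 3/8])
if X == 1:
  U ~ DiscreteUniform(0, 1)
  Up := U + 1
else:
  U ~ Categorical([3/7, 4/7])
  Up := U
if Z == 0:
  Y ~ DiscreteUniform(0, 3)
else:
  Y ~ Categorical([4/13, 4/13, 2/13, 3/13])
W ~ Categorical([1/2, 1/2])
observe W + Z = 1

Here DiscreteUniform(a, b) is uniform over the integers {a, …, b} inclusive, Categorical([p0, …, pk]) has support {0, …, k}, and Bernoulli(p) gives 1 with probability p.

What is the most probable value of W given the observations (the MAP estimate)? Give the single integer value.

Enumerate traces; 48 have nonzero weight after conditioning:
  (Z=0, X=0, U=0, Y=0, W=1) weight 1/448
  (Z=0, X=0, U=0, Y=1, W=1) weight 1/448
  (Z=0, X=0, U=0, Y=2, W=1) weight 1/448
  (Z=0, X=0, U=0, Y=3, W=1) weight 1/448
  (Z=0, X=0, U=1, Y=0, W=1) weight 1/336
  (Z=0, X=0, U=1, Y=1, W=1) weight 1/336
  (Z=0, X=0, U=1, Y=2, W=1) weight 1/336
  (Z=0, X=0, U=1, Y=3, W=1) weight 1/336
  (Z=1, X=0, U=0, Y=0, W=0) weight 1/546
  … 39 more
Group by W:
  weight(W=0) = 1/9
  weight(W=1) = 1/6
Total weight = 1/9 + 1/6 = 5/18
P(W=0 | obs) = 1/9 / 5/18 = 2/5
P(W=1 | obs) = 1/6 / 5/18 = 3/5
argmax = 1

argmax_v P(W = v | obs) = 1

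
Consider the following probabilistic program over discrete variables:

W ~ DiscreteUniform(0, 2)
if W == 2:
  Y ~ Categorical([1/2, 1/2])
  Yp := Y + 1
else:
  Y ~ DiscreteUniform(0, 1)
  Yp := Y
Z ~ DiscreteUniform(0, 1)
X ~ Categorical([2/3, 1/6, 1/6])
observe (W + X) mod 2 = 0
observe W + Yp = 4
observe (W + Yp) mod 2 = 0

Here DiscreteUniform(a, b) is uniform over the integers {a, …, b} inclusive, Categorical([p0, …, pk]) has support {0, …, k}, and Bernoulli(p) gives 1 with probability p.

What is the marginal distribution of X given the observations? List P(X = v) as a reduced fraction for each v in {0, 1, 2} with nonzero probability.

Enumerate traces; 4 have nonzero weight after conditioning:
  (W=2, Y=1, Z=0, X=0) weight 1/18
  (W=2, Y=1, Z=0, X=2) weight 1/72
  (W=2, Y=1, Z=1, X=0) weight 1/18
  (W=2, Y=1, Z=1, X=2) weight 1/72
Group by X:
  weight(X=0) = 1/9
  weight(X=2) = 1/36
Total weight = 1/9 + 1/36 = 5/36
P(X=0 | obs) = 1/9 / 5/36 = 4/5
P(X=2 | obs) = 1/36 / 5/36 = 1/5

P(X=0) = 4/5, P(X=2) = 1/5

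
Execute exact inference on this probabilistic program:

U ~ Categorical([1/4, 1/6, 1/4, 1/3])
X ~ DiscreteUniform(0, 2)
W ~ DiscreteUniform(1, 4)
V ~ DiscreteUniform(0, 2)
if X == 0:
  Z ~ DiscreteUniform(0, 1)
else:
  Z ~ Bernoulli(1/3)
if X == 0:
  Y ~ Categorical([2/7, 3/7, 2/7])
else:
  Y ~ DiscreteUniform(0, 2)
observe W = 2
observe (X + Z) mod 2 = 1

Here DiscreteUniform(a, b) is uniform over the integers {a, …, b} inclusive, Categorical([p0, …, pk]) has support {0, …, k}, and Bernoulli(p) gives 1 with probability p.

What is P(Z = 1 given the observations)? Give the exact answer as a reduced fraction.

Enumerate traces; 108 have nonzero weight after conditioning:
  (U=0, X=0, W=2, V=0, Z=1, Y=0) weight 1/1008
  (U=0, X=0, W=2, V=0, Z=1, Y=1) weight 1/672
  (U=0, X=0, W=2, V=0, Z=1, Y=2) weight 1/1008
  (U=0, X=0, W=2, V=1, Z=1, Y=0) weight 1/1008
  (U=0, X=0, W=2, V=1, Z=1, Y=1) weight 1/672
  (U=0, X=0, W=2, V=1, Z=1, Y=2) weight 1/1008
  (U=0, X=0, W=2, V=2, Z=1, Y=0) weight 1/1008
  (U=0, X=0, W=2, V=2, Z=1, Y=1) weight 1/672
  (U=0, X=1, W=2, V=0, Z=0, Y=0) weight 1/648
  … 99 more
Group by Z:
  weight(Z=0) = 1/18
  weight(Z=1) = 5/72
Total weight = 1/18 + 5/72 = 1/8
P(Z=0 | obs) = 1/18 / 1/8 = 4/9
P(Z=1 | obs) = 5/72 / 1/8 = 5/9

P(Z = 1 | obs) = 5/9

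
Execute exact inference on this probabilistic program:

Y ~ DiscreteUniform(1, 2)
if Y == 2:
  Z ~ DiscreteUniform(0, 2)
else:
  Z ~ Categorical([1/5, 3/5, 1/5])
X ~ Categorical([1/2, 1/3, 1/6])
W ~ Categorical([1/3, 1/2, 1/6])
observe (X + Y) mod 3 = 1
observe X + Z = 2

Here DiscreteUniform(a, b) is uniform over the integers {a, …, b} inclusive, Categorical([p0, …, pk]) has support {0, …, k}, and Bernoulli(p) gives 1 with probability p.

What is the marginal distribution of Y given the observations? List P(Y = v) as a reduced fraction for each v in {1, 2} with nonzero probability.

Enumerate traces; 6 have nonzero weight after conditioning:
  (Y=1, Z=2, X=0, W=0) weight 1/60
  (Y=1, Z=2, X=0, W=1) weight 1/40
  (Y=1, Z=2, X=0, W=2) weight 1/120
  (Y=2, Z=0, X=2, W=0) weight 1/108
  (Y=2, Z=0, X=2, W=1) weight 1/72
  (Y=2, Z=0, X=2, W=2) weight 1/216
Group by Y:
  weight(Y=1) = 1/20
  weight(Y=2) = 1/36
Total weight = 1/20 + 1/36 = 7/90
P(Y=1 | obs) = 1/20 / 7/90 = 9/14
P(Y=2 | obs) = 1/36 / 7/90 = 5/14

P(Y=1) = 9/14, P(Y=2) = 5/14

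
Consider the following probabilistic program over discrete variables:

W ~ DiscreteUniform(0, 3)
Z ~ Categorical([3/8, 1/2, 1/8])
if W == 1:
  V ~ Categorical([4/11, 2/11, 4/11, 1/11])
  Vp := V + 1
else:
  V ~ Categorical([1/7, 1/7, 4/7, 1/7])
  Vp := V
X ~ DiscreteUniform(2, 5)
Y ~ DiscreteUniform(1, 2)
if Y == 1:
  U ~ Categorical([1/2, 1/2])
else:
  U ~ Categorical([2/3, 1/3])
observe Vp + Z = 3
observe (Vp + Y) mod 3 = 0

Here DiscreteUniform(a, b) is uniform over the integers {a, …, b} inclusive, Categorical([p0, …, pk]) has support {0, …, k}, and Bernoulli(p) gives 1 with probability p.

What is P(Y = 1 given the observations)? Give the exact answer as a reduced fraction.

P(Y = 1 | obs) = 584/645

Enumerate traces; 64 have nonzero weight after conditioning:
  (W=0, Z=1, V=2, X=2, Y=1, U=0) weight 1/224
  (W=0, Z=1, V=2, X=2, Y=1, U=1) weight 1/224
  (W=0, Z=1, V=2, X=3, Y=1, U=0) weight 1/224
  (W=0, Z=1, V=2, X=3, Y=1, U=1) weight 1/224
  (W=0, Z=1, V=2, X=4, Y=1, U=0) weight 1/224
  (W=0, Z=1, V=2, X=4, Y=1, U=1) weight 1/224
  (W=0, Z=1, V=2, X=5, Y=1, U=0) weight 1/224
  (W=0, Z=1, V=2, X=5, Y=1, U=1) weight 1/224
  (W=0, Z=2, V=1, X=2, Y=2, U=0) weight 1/2688
  … 55 more
Group by Y:
  weight(Y=1) = 73/616
  weight(Y=2) = 61/4928
Total weight = 73/616 + 61/4928 = 645/4928
P(Y=1 | obs) = 73/616 / 645/4928 = 584/645
P(Y=2 | obs) = 61/4928 / 645/4928 = 61/645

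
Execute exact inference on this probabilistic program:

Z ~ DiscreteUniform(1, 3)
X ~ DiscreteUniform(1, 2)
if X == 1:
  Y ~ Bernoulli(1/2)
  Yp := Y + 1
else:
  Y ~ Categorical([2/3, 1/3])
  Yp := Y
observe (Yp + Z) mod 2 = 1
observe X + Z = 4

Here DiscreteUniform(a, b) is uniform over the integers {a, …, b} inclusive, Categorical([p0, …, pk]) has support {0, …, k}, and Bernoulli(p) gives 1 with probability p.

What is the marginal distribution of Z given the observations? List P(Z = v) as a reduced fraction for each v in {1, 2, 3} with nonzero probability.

Enumerate traces; 2 have nonzero weight after conditioning:
  (Z=2, X=2, Y=1) weight 1/18
  (Z=3, X=1, Y=1) weight 1/12
Group by Z:
  weight(Z=2) = 1/18
  weight(Z=3) = 1/12
Total weight = 1/18 + 1/12 = 5/36
P(Z=2 | obs) = 1/18 / 5/36 = 2/5
P(Z=3 | obs) = 1/12 / 5/36 = 3/5

P(Z=2) = 2/5, P(Z=3) = 3/5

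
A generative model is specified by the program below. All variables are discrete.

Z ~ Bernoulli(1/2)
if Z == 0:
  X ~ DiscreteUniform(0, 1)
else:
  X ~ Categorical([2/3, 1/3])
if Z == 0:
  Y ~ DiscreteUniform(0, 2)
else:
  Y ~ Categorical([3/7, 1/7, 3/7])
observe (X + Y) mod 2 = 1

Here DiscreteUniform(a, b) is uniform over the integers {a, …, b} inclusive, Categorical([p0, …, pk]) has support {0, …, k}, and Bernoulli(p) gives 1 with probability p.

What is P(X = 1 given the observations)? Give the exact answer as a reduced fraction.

P(X = 1 | obs) = 26/37

Enumerate traces; 6 have nonzero weight after conditioning:
  (Z=0, X=0, Y=1) weight 1/12
  (Z=0, X=1, Y=0) weight 1/12
  (Z=0, X=1, Y=2) weight 1/12
  (Z=1, X=0, Y=1) weight 1/21
  (Z=1, X=1, Y=0) weight 1/14
  (Z=1, X=1, Y=2) weight 1/14
Group by X:
  weight(X=0) = 11/84
  weight(X=1) = 13/42
Total weight = 11/84 + 13/42 = 37/84
P(X=0 | obs) = 11/84 / 37/84 = 11/37
P(X=1 | obs) = 13/42 / 37/84 = 26/37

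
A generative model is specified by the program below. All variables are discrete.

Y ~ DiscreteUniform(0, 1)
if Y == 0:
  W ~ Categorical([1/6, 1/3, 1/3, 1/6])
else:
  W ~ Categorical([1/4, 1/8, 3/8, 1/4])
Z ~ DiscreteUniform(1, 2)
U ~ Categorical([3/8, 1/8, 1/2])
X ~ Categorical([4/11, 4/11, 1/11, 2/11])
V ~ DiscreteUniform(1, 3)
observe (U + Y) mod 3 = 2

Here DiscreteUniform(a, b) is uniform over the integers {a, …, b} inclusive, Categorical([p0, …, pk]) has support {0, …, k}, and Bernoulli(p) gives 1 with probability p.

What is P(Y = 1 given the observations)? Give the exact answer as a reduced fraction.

P(Y = 1 | obs) = 1/5

Enumerate traces; 192 have nonzero weight after conditioning:
  (Y=0, W=0, Z=1, U=2, X=0, V=1) weight 1/396
  (Y=0, W=0, Z=1, U=2, X=0, V=2) weight 1/396
  (Y=0, W=0, Z=1, U=2, X=0, V=3) weight 1/396
  (Y=0, W=0, Z=1, U=2, X=1, V=1) weight 1/396
  (Y=0, W=0, Z=1, U=2, X=1, V=2) weight 1/396
  (Y=0, W=0, Z=1, U=2, X=1, V=3) weight 1/396
  (Y=0, W=0, Z=1, U=2, X=2, V=1) weight 1/1584
  (Y=0, W=0, Z=1, U=2, X=2, V=2) weight 1/1584
  (Y=1, W=0, Z=1, U=1, X=0, V=1) weight 1/1056
  … 183 more
Group by Y:
  weight(Y=0) = 1/4
  weight(Y=1) = 1/16
Total weight = 1/4 + 1/16 = 5/16
P(Y=0 | obs) = 1/4 / 5/16 = 4/5
P(Y=1 | obs) = 1/16 / 5/16 = 1/5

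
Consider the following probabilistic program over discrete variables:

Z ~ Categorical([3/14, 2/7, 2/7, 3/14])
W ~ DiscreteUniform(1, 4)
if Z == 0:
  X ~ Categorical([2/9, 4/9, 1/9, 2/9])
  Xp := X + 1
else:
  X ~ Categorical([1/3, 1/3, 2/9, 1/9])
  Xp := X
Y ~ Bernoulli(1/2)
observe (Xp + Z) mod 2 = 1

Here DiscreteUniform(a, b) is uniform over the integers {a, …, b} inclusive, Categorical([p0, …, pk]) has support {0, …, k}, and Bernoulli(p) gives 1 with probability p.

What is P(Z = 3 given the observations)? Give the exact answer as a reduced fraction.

Enumerate traces; 64 have nonzero weight after conditioning:
  (Z=0, W=1, X=0, Y=0) weight 1/168
  (Z=0, W=1, X=0, Y=1) weight 1/168
  (Z=0, W=1, X=2, Y=0) weight 1/336
  (Z=0, W=1, X=2, Y=1) weight 1/336
  (Z=0, W=2, X=0, Y=0) weight 1/168
  (Z=0, W=2, X=0, Y=1) weight 1/168
  (Z=0, W=2, X=2, Y=0) weight 1/336
  (Z=0, W=2, X=2, Y=1) weight 1/336
  (Z=1, W=1, X=0, Y=0) weight 1/84
  (Z=2, W=1, X=1, Y=0) weight 1/84
  … 54 more
Group by Z:
  weight(Z=0) = 1/14
  weight(Z=1) = 10/63
  weight(Z=2) = 8/63
  weight(Z=3) = 5/42
Total weight = 1/14 + 10/63 + 8/63 + 5/42 = 10/21
P(Z=0 | obs) = 1/14 / 10/21 = 3/20
P(Z=1 | obs) = 10/63 / 10/21 = 1/3
P(Z=2 | obs) = 8/63 / 10/21 = 4/15
P(Z=3 | obs) = 5/42 / 10/21 = 1/4

P(Z = 3 | obs) = 1/4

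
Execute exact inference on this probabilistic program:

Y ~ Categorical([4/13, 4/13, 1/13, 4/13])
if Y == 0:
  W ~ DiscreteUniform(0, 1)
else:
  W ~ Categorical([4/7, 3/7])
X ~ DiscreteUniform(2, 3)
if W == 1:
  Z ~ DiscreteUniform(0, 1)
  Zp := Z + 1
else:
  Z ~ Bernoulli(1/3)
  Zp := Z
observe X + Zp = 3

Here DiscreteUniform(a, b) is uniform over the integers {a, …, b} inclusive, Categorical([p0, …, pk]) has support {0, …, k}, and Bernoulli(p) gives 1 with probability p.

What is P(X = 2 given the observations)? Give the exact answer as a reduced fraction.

Enumerate traces; 12 have nonzero weight after conditioning:
  (Y=0, W=0, X=2, Z=1) weight 1/39
  (Y=0, W=0, X=3, Z=0) weight 2/39
  (Y=0, W=1, X=2, Z=0) weight 1/26
  (Y=1, W=0, X=2, Z=1) weight 8/273
  (Y=1, W=0, X=3, Z=0) weight 16/273
  (Y=1, W=1, X=2, Z=0) weight 3/91
  (Y=2, W=0, X=2, Z=1) weight 2/273
  (Y=2, W=0, X=3, Z=0) weight 4/273
  … 4 more
Group by X:
  weight(X=2) = 223/1092
  weight(X=3) = 50/273
Total weight = 223/1092 + 50/273 = 141/364
P(X=2 | obs) = 223/1092 / 141/364 = 223/423
P(X=3 | obs) = 50/273 / 141/364 = 200/423

P(X = 2 | obs) = 223/423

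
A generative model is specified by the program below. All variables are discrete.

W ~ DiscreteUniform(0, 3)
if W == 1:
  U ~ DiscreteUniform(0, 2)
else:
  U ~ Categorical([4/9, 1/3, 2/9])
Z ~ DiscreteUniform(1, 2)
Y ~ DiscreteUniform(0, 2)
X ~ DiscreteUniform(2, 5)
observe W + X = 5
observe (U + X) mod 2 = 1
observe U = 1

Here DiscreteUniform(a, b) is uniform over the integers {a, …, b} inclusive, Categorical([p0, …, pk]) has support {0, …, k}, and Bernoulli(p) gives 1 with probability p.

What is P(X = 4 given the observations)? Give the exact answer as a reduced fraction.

P(X = 4 | obs) = 1/2

Enumerate traces; 12 have nonzero weight after conditioning:
  (W=1, U=1, Z=1, Y=0, X=4) weight 1/288
  (W=1, U=1, Z=1, Y=1, X=4) weight 1/288
  (W=1, U=1, Z=1, Y=2, X=4) weight 1/288
  (W=1, U=1, Z=2, Y=0, X=4) weight 1/288
  (W=1, U=1, Z=2, Y=1, X=4) weight 1/288
  (W=1, U=1, Z=2, Y=2, X=4) weight 1/288
  (W=3, U=1, Z=1, Y=0, X=2) weight 1/288
  (W=3, U=1, Z=1, Y=1, X=2) weight 1/288
  … 4 more
Group by X:
  weight(X=2) = 1/48
  weight(X=4) = 1/48
Total weight = 1/48 + 1/48 = 1/24
P(X=2 | obs) = 1/48 / 1/24 = 1/2
P(X=4 | obs) = 1/48 / 1/24 = 1/2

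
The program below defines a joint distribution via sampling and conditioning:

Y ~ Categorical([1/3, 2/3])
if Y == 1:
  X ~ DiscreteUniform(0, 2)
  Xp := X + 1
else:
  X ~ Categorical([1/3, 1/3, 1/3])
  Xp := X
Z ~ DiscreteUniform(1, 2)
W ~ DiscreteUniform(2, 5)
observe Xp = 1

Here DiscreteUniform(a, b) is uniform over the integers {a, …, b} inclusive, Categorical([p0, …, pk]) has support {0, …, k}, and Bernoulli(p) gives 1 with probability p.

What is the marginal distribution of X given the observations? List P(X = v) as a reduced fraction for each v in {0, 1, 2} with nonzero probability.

Enumerate traces; 16 have nonzero weight after conditioning:
  (Y=0, X=1, Z=1, W=2) weight 1/72
  (Y=0, X=1, Z=1, W=3) weight 1/72
  (Y=0, X=1, Z=1, W=4) weight 1/72
  (Y=0, X=1, Z=1, W=5) weight 1/72
  (Y=0, X=1, Z=2, W=2) weight 1/72
  (Y=0, X=1, Z=2, W=3) weight 1/72
  (Y=0, X=1, Z=2, W=4) weight 1/72
  (Y=0, X=1, Z=2, W=5) weight 1/72
  (Y=1, X=0, Z=1, W=2) weight 1/36
  … 7 more
Group by X:
  weight(X=0) = 2/9
  weight(X=1) = 1/9
Total weight = 2/9 + 1/9 = 1/3
P(X=0 | obs) = 2/9 / 1/3 = 2/3
P(X=1 | obs) = 1/9 / 1/3 = 1/3

P(X=0) = 2/3, P(X=1) = 1/3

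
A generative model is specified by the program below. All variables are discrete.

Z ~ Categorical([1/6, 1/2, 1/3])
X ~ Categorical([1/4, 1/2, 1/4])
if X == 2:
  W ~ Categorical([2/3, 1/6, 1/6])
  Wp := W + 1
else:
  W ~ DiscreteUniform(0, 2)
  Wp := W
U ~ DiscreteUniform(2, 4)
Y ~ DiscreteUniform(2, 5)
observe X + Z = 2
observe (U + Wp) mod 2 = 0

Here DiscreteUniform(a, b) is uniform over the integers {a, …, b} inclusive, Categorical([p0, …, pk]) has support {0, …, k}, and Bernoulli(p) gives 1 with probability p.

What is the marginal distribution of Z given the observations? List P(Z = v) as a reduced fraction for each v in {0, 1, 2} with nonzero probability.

P(Z=0) = 7/87, P(Z=1) = 20/29, P(Z=2) = 20/87

Enumerate traces; 56 have nonzero weight after conditioning:
  (Z=0, X=2, W=0, U=3, Y=2) weight 1/432
  (Z=0, X=2, W=0, U=3, Y=3) weight 1/432
  (Z=0, X=2, W=0, U=3, Y=4) weight 1/432
  (Z=0, X=2, W=0, U=3, Y=5) weight 1/432
  (Z=0, X=2, W=1, U=2, Y=2) weight 1/1728
  (Z=0, X=2, W=1, U=2, Y=3) weight 1/1728
  (Z=0, X=2, W=1, U=2, Y=4) weight 1/1728
  (Z=0, X=2, W=1, U=2, Y=5) weight 1/1728
  (Z=1, X=1, W=0, U=2, Y=2) weight 1/144
  (Z=2, X=0, W=0, U=2, Y=2) weight 1/432
  … 46 more
Group by Z:
  weight(Z=0) = 7/432
  weight(Z=1) = 5/36
  weight(Z=2) = 5/108
Total weight = 7/432 + 5/36 + 5/108 = 29/144
P(Z=0 | obs) = 7/432 / 29/144 = 7/87
P(Z=1 | obs) = 5/36 / 29/144 = 20/29
P(Z=2 | obs) = 5/108 / 29/144 = 20/87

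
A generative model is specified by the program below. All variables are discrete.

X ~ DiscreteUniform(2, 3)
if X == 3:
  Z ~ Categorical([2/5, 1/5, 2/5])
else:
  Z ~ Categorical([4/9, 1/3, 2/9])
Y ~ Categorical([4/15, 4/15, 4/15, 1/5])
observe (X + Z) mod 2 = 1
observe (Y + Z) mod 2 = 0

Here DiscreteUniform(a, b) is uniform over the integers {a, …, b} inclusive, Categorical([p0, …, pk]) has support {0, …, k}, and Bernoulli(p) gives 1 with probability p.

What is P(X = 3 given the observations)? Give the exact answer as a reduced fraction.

Enumerate traces; 6 have nonzero weight after conditioning:
  (X=2, Z=1, Y=1) weight 2/45
  (X=2, Z=1, Y=3) weight 1/30
  (X=3, Z=0, Y=0) weight 4/75
  (X=3, Z=0, Y=2) weight 4/75
  (X=3, Z=2, Y=0) weight 4/75
  (X=3, Z=2, Y=2) weight 4/75
Group by X:
  weight(X=2) = 7/90
  weight(X=3) = 16/75
Total weight = 7/90 + 16/75 = 131/450
P(X=2 | obs) = 7/90 / 131/450 = 35/131
P(X=3 | obs) = 16/75 / 131/450 = 96/131

P(X = 3 | obs) = 96/131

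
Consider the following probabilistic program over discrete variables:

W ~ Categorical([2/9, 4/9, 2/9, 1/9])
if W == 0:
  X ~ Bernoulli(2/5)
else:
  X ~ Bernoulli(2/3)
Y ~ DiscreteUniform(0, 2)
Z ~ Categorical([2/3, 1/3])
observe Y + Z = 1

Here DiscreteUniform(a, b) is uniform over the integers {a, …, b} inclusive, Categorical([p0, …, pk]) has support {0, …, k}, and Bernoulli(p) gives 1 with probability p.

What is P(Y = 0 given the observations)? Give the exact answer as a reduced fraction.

Enumerate traces; 16 have nonzero weight after conditioning:
  (W=0, X=0, Y=0, Z=1) weight 2/135
  (W=0, X=0, Y=1, Z=0) weight 4/135
  (W=0, X=1, Y=0, Z=1) weight 4/405
  (W=0, X=1, Y=1, Z=0) weight 8/405
  (W=1, X=0, Y=0, Z=1) weight 4/243
  (W=1, X=0, Y=1, Z=0) weight 8/243
  (W=1, X=1, Y=0, Z=1) weight 8/243
  (W=1, X=1, Y=1, Z=0) weight 16/243
  … 8 more
Group by Y:
  weight(Y=0) = 1/9
  weight(Y=1) = 2/9
Total weight = 1/9 + 2/9 = 1/3
P(Y=0 | obs) = 1/9 / 1/3 = 1/3
P(Y=1 | obs) = 2/9 / 1/3 = 2/3

P(Y = 0 | obs) = 1/3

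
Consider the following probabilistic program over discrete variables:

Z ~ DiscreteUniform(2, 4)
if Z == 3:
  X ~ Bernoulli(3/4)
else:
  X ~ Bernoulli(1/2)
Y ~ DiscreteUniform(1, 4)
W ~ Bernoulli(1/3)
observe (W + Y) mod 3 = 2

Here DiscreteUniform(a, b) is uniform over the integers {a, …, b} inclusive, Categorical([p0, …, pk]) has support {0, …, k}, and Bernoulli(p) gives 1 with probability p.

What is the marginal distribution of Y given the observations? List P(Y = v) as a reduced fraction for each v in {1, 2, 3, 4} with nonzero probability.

P(Y=1) = 1/4, P(Y=2) = 1/2, P(Y=4) = 1/4

Enumerate traces; 18 have nonzero weight after conditioning:
  (Z=2, X=0, Y=1, W=1) weight 1/72
  (Z=2, X=0, Y=2, W=0) weight 1/36
  (Z=2, X=0, Y=4, W=1) weight 1/72
  (Z=2, X=1, Y=1, W=1) weight 1/72
  (Z=2, X=1, Y=2, W=0) weight 1/36
  (Z=2, X=1, Y=4, W=1) weight 1/72
  (Z=3, X=0, Y=1, W=1) weight 1/144
  (Z=3, X=0, Y=2, W=0) weight 1/72
  … 10 more
Group by Y:
  weight(Y=1) = 1/12
  weight(Y=2) = 1/6
  weight(Y=4) = 1/12
Total weight = 1/12 + 1/6 + 1/12 = 1/3
P(Y=1 | obs) = 1/12 / 1/3 = 1/4
P(Y=2 | obs) = 1/6 / 1/3 = 1/2
P(Y=4 | obs) = 1/12 / 1/3 = 1/4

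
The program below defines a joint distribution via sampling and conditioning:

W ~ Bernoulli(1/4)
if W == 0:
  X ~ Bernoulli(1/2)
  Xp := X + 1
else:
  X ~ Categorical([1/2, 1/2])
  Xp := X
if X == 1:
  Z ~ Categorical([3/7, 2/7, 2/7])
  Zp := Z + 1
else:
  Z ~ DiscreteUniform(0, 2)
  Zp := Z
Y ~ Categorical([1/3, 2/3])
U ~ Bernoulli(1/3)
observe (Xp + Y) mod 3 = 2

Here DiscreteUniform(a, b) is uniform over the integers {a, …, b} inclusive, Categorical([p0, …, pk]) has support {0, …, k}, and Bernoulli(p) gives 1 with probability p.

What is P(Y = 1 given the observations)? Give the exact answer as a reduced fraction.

Enumerate traces; 18 have nonzero weight after conditioning:
  (W=0, X=0, Z=0, Y=1, U=0) weight 1/18
  (W=0, X=0, Z=0, Y=1, U=1) weight 1/36
  (W=0, X=0, Z=1, Y=1, U=0) weight 1/18
  (W=0, X=0, Z=1, Y=1, U=1) weight 1/36
  (W=0, X=0, Z=2, Y=1, U=0) weight 1/18
  (W=0, X=0, Z=2, Y=1, U=1) weight 1/36
  (W=0, X=1, Z=0, Y=0, U=0) weight 1/28
  (W=0, X=1, Z=0, Y=0, U=1) weight 1/56
  … 10 more
Group by Y:
  weight(Y=0) = 1/8
  weight(Y=1) = 1/3
Total weight = 1/8 + 1/3 = 11/24
P(Y=0 | obs) = 1/8 / 11/24 = 3/11
P(Y=1 | obs) = 1/3 / 11/24 = 8/11

P(Y = 1 | obs) = 8/11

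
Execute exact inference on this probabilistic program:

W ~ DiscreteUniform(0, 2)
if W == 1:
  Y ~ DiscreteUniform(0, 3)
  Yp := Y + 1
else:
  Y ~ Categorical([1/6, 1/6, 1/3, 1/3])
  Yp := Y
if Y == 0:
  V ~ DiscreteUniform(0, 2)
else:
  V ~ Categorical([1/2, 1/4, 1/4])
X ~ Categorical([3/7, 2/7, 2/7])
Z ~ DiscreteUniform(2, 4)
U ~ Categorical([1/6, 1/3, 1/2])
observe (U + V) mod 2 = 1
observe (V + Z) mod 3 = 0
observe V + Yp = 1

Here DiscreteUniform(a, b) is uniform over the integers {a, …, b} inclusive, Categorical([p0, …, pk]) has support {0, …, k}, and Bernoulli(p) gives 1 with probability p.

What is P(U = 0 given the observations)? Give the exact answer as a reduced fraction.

P(U = 0 | obs) = 2/17

Enumerate traces; 21 have nonzero weight after conditioning:
  (W=0, Y=0, V=1, X=0, Z=2, U=0) weight 1/2268
  (W=0, Y=0, V=1, X=0, Z=2, U=2) weight 1/756
  (W=0, Y=0, V=1, X=1, Z=2, U=0) weight 1/3402
  (W=0, Y=0, V=1, X=1, Z=2, U=2) weight 1/1134
  (W=0, Y=0, V=1, X=2, Z=2, U=0) weight 1/3402
  (W=0, Y=0, V=1, X=2, Z=2, U=2) weight 1/1134
  (W=0, Y=1, V=0, X=0, Z=3, U=1) weight 1/756
  (W=0, Y=1, V=0, X=1, Z=3, U=1) weight 1/1134
  … 13 more
Group by U:
  weight(U=0) = 1/486
  weight(U=1) = 1/108
  weight(U=2) = 1/162
Total weight = 1/486 + 1/108 + 1/162 = 17/972
P(U=0 | obs) = 1/486 / 17/972 = 2/17
P(U=1 | obs) = 1/108 / 17/972 = 9/17
P(U=2 | obs) = 1/162 / 17/972 = 6/17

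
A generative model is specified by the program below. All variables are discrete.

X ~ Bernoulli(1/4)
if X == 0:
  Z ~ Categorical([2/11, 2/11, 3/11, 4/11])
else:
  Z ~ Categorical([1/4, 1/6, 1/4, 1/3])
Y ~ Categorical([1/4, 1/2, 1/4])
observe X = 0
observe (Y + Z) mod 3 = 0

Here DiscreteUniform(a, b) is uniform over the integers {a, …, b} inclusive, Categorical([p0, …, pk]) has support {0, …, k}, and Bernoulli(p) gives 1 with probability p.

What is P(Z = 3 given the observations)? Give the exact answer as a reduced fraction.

Enumerate traces; 4 have nonzero weight after conditioning:
  (X=0, Z=0, Y=0) weight 3/88
  (X=0, Z=1, Y=2) weight 3/88
  (X=0, Z=2, Y=1) weight 9/88
  (X=0, Z=3, Y=0) weight 3/44
Group by Z:
  weight(Z=0) = 3/88
  weight(Z=1) = 3/88
  weight(Z=2) = 9/88
  weight(Z=3) = 3/44
Total weight = 3/88 + 3/88 + 9/88 + 3/44 = 21/88
P(Z=0 | obs) = 3/88 / 21/88 = 1/7
P(Z=1 | obs) = 3/88 / 21/88 = 1/7
P(Z=2 | obs) = 9/88 / 21/88 = 3/7
P(Z=3 | obs) = 3/44 / 21/88 = 2/7

P(Z = 3 | obs) = 2/7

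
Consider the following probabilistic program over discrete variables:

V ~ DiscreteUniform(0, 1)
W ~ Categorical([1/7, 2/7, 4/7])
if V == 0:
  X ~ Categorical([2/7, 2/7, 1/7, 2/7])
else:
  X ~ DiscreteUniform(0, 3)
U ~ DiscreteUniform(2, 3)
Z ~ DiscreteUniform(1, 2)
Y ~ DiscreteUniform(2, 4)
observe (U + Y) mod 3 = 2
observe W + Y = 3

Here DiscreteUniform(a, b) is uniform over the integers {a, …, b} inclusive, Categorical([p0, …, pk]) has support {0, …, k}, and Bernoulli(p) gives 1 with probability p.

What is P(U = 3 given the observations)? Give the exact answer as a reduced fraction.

P(U = 3 | obs) = 2/3

Enumerate traces; 32 have nonzero weight after conditioning:
  (V=0, W=0, X=0, U=2, Z=1, Y=3) weight 1/588
  (V=0, W=0, X=0, U=2, Z=2, Y=3) weight 1/588
  (V=0, W=0, X=1, U=2, Z=1, Y=3) weight 1/588
  (V=0, W=0, X=1, U=2, Z=2, Y=3) weight 1/588
  (V=0, W=0, X=2, U=2, Z=1, Y=3) weight 1/1176
  (V=0, W=0, X=2, U=2, Z=2, Y=3) weight 1/1176
  (V=0, W=0, X=3, U=2, Z=1, Y=3) weight 1/588
  (V=0, W=0, X=3, U=2, Z=2, Y=3) weight 1/588
  (V=0, W=1, X=0, U=3, Z=1, Y=2) weight 1/294
  … 23 more
Group by U:
  weight(U=2) = 1/42
  weight(U=3) = 1/21
Total weight = 1/42 + 1/21 = 1/14
P(U=2 | obs) = 1/42 / 1/14 = 1/3
P(U=3 | obs) = 1/21 / 1/14 = 2/3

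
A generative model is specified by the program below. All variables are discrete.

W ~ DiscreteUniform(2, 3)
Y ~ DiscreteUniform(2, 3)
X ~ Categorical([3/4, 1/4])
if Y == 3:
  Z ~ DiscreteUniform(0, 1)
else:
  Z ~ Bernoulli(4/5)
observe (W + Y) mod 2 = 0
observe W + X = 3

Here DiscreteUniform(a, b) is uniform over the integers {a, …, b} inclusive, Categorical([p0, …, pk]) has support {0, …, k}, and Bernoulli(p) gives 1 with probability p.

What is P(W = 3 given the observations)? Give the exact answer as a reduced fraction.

Enumerate traces; 4 have nonzero weight after conditioning:
  (W=2, Y=2, X=1, Z=0) weight 1/80
  (W=2, Y=2, X=1, Z=1) weight 1/20
  (W=3, Y=3, X=0, Z=0) weight 3/32
  (W=3, Y=3, X=0, Z=1) weight 3/32
Group by W:
  weight(W=2) = 1/16
  weight(W=3) = 3/16
Total weight = 1/16 + 3/16 = 1/4
P(W=2 | obs) = 1/16 / 1/4 = 1/4
P(W=3 | obs) = 3/16 / 1/4 = 3/4

P(W = 3 | obs) = 3/4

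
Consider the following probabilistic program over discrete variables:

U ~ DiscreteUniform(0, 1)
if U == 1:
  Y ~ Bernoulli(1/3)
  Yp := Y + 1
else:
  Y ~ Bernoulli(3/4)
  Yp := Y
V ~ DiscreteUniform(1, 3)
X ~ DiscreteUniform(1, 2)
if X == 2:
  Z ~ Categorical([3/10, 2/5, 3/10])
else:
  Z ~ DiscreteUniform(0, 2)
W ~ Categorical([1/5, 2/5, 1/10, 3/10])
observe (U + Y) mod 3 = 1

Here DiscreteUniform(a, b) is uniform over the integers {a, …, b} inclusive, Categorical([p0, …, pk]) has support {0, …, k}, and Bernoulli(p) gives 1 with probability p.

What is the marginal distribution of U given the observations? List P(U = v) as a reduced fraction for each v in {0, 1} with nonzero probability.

Enumerate traces; 144 have nonzero weight after conditioning:
  (U=0, Y=1, V=1, X=1, Z=0, W=0) weight 1/240
  (U=0, Y=1, V=1, X=1, Z=0, W=1) weight 1/120
  (U=0, Y=1, V=1, X=1, Z=0, W=2) weight 1/480
  (U=0, Y=1, V=1, X=1, Z=0, W=3) weight 1/160
  (U=0, Y=1, V=1, X=1, Z=1, W=0) weight 1/240
  (U=0, Y=1, V=1, X=1, Z=1, W=1) weight 1/120
  (U=0, Y=1, V=1, X=1, Z=1, W=2) weight 1/480
  (U=0, Y=1, V=1, X=1, Z=1, W=3) weight 1/160
  (U=1, Y=0, V=1, X=1, Z=0, W=0) weight 1/270
  … 135 more
Group by U:
  weight(U=0) = 3/8
  weight(U=1) = 1/3
Total weight = 3/8 + 1/3 = 17/24
P(U=0 | obs) = 3/8 / 17/24 = 9/17
P(U=1 | obs) = 1/3 / 17/24 = 8/17

P(U=0) = 9/17, P(U=1) = 8/17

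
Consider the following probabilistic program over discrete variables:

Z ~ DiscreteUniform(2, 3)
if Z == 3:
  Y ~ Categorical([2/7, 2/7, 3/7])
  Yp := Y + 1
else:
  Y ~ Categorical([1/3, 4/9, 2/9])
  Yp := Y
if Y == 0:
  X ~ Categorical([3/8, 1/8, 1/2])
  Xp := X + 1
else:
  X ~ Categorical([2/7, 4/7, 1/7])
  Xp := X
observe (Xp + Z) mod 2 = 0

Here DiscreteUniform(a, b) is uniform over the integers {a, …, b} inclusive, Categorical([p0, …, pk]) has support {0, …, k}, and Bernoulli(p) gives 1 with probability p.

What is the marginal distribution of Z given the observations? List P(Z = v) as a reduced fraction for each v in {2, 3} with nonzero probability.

P(Z=2) = 385/1159, P(Z=3) = 774/1159

Enumerate traces; 9 have nonzero weight after conditioning:
  (Z=2, Y=0, X=1) weight 1/48
  (Z=2, Y=1, X=0) weight 4/63
  (Z=2, Y=1, X=2) weight 2/63
  (Z=2, Y=2, X=0) weight 2/63
  (Z=2, Y=2, X=2) weight 1/63
  (Z=3, Y=0, X=0) weight 3/56
  (Z=3, Y=0, X=2) weight 1/14
  (Z=3, Y=1, X=1) weight 4/49
  … 1 more
Group by Z:
  weight(Z=2) = 55/336
  weight(Z=3) = 129/392
Total weight = 55/336 + 129/392 = 1159/2352
P(Z=2 | obs) = 55/336 / 1159/2352 = 385/1159
P(Z=3 | obs) = 129/392 / 1159/2352 = 774/1159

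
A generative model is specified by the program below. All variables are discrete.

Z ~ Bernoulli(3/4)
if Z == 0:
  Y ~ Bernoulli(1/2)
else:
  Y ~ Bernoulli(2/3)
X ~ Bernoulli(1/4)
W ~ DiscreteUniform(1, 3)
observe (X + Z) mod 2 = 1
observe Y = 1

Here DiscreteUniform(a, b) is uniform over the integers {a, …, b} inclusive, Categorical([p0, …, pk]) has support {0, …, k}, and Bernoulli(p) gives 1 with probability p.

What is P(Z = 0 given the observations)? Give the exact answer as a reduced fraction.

P(Z = 0 | obs) = 1/13

Enumerate traces; 6 have nonzero weight after conditioning:
  (Z=0, Y=1, X=1, W=1) weight 1/96
  (Z=0, Y=1, X=1, W=2) weight 1/96
  (Z=0, Y=1, X=1, W=3) weight 1/96
  (Z=1, Y=1, X=0, W=1) weight 1/8
  (Z=1, Y=1, X=0, W=2) weight 1/8
  (Z=1, Y=1, X=0, W=3) weight 1/8
Group by Z:
  weight(Z=0) = 1/32
  weight(Z=1) = 3/8
Total weight = 1/32 + 3/8 = 13/32
P(Z=0 | obs) = 1/32 / 13/32 = 1/13
P(Z=1 | obs) = 3/8 / 13/32 = 12/13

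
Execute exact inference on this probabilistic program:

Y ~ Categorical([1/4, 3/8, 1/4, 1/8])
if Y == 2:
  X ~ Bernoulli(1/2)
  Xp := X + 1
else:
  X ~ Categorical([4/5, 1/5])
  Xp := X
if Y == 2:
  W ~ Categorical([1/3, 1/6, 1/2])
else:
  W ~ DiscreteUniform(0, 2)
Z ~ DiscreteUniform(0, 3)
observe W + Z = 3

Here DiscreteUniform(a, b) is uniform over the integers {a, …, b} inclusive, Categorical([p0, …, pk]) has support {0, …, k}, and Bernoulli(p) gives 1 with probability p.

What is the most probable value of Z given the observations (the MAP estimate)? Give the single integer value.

argmax_v P(Z = v | obs) = 1

Enumerate traces; 24 have nonzero weight after conditioning:
  (Y=0, X=0, W=0, Z=3) weight 1/60
  (Y=0, X=0, W=1, Z=2) weight 1/60
  (Y=0, X=0, W=2, Z=1) weight 1/60
  (Y=0, X=1, W=0, Z=3) weight 1/240
  (Y=0, X=1, W=1, Z=2) weight 1/240
  (Y=0, X=1, W=2, Z=1) weight 1/240
  (Y=1, X=0, W=0, Z=3) weight 1/40
  (Y=1, X=0, W=1, Z=2) weight 1/40
  … 16 more
Group by Z:
  weight(Z=1) = 3/32
  weight(Z=2) = 7/96
  weight(Z=3) = 1/12
Total weight = 3/32 + 7/96 + 1/12 = 1/4
P(Z=1 | obs) = 3/32 / 1/4 = 3/8
P(Z=2 | obs) = 7/96 / 1/4 = 7/24
P(Z=3 | obs) = 1/12 / 1/4 = 1/3
argmax = 1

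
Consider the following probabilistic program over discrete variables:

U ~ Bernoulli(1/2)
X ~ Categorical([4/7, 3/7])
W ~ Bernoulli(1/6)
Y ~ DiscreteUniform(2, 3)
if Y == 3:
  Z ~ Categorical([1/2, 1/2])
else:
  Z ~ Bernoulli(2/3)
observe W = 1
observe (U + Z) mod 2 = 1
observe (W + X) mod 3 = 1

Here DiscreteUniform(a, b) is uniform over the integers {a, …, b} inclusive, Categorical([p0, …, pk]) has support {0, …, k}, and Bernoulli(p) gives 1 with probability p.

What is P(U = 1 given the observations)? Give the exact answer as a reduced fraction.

P(U = 1 | obs) = 5/12

Enumerate traces; 4 have nonzero weight after conditioning:
  (U=0, X=0, W=1, Y=2, Z=1) weight 1/63
  (U=0, X=0, W=1, Y=3, Z=1) weight 1/84
  (U=1, X=0, W=1, Y=2, Z=0) weight 1/126
  (U=1, X=0, W=1, Y=3, Z=0) weight 1/84
Group by U:
  weight(U=0) = 1/36
  weight(U=1) = 5/252
Total weight = 1/36 + 5/252 = 1/21
P(U=0 | obs) = 1/36 / 1/21 = 7/12
P(U=1 | obs) = 5/252 / 1/21 = 5/12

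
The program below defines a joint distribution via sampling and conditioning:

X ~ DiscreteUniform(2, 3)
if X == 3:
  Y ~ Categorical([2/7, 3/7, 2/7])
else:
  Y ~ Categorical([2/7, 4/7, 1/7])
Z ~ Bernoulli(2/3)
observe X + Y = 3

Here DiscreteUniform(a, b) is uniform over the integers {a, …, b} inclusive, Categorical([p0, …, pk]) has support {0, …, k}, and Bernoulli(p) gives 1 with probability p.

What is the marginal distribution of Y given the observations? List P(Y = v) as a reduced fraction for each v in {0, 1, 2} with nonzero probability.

Enumerate traces; 4 have nonzero weight after conditioning:
  (X=2, Y=1, Z=0) weight 2/21
  (X=2, Y=1, Z=1) weight 4/21
  (X=3, Y=0, Z=0) weight 1/21
  (X=3, Y=0, Z=1) weight 2/21
Group by Y:
  weight(Y=0) = 1/7
  weight(Y=1) = 2/7
Total weight = 1/7 + 2/7 = 3/7
P(Y=0 | obs) = 1/7 / 3/7 = 1/3
P(Y=1 | obs) = 2/7 / 3/7 = 2/3

P(Y=0) = 1/3, P(Y=1) = 2/3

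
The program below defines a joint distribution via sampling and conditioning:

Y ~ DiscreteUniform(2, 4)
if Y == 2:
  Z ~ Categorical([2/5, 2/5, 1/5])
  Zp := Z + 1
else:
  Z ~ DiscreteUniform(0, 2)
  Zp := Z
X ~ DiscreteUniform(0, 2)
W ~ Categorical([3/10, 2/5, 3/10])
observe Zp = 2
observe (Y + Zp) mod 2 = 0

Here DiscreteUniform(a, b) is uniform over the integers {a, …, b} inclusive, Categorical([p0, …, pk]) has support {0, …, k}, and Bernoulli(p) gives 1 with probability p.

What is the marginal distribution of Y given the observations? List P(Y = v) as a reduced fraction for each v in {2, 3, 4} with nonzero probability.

Enumerate traces; 18 have nonzero weight after conditioning:
  (Y=2, Z=1, X=0, W=0) weight 1/75
  (Y=2, Z=1, X=0, W=1) weight 4/225
  (Y=2, Z=1, X=0, W=2) weight 1/75
  (Y=2, Z=1, X=1, W=0) weight 1/75
  (Y=2, Z=1, X=1, W=1) weight 4/225
  (Y=2, Z=1, X=1, W=2) weight 1/75
  (Y=2, Z=1, X=2, W=0) weight 1/75
  (Y=2, Z=1, X=2, W=1) weight 4/225
  (Y=4, Z=2, X=0, W=0) weight 1/90
  … 9 more
Group by Y:
  weight(Y=2) = 2/15
  weight(Y=4) = 1/9
Total weight = 2/15 + 1/9 = 11/45
P(Y=2 | obs) = 2/15 / 11/45 = 6/11
P(Y=4 | obs) = 1/9 / 11/45 = 5/11

P(Y=2) = 6/11, P(Y=4) = 5/11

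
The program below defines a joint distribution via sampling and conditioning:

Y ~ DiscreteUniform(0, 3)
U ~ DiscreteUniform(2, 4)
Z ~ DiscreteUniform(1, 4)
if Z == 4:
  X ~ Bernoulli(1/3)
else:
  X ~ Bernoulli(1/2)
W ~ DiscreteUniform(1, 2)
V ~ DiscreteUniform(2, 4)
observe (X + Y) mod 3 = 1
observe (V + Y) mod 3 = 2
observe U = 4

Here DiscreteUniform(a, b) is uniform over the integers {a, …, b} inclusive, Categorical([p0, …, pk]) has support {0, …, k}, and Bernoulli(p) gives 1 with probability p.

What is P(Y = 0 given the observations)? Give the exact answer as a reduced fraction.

P(Y = 0 | obs) = 11/35

Enumerate traces; 24 have nonzero weight after conditioning:
  (Y=0, U=4, Z=1, X=1, W=1, V=2) weight 1/576
  (Y=0, U=4, Z=1, X=1, W=2, V=2) weight 1/576
  (Y=0, U=4, Z=2, X=1, W=1, V=2) weight 1/576
  (Y=0, U=4, Z=2, X=1, W=2, V=2) weight 1/576
  (Y=0, U=4, Z=3, X=1, W=1, V=2) weight 1/576
  (Y=0, U=4, Z=3, X=1, W=2, V=2) weight 1/576
  (Y=0, U=4, Z=4, X=1, W=1, V=2) weight 1/864
  (Y=0, U=4, Z=4, X=1, W=2, V=2) weight 1/864
  (Y=1, U=4, Z=1, X=0, W=1, V=4) weight 1/576
  (Y=3, U=4, Z=1, X=1, W=1, V=2) weight 1/576
  … 14 more
Group by Y:
  weight(Y=0) = 11/864
  weight(Y=1) = 13/864
  weight(Y=3) = 11/864
Total weight = 11/864 + 13/864 + 11/864 = 35/864
P(Y=0 | obs) = 11/864 / 35/864 = 11/35
P(Y=1 | obs) = 13/864 / 35/864 = 13/35
P(Y=3 | obs) = 11/864 / 35/864 = 11/35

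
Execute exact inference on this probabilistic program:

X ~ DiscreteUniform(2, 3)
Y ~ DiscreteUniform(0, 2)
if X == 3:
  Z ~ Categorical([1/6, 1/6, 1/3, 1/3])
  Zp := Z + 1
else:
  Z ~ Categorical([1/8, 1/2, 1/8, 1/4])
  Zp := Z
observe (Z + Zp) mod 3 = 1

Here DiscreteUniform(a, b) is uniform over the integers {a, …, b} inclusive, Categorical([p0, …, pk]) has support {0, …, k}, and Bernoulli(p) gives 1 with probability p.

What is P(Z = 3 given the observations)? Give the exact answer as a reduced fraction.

P(Z = 3 | obs) = 8/15

Enumerate traces; 9 have nonzero weight after conditioning:
  (X=2, Y=0, Z=2) weight 1/48
  (X=2, Y=1, Z=2) weight 1/48
  (X=2, Y=2, Z=2) weight 1/48
  (X=3, Y=0, Z=0) weight 1/36
  (X=3, Y=0, Z=3) weight 1/18
  (X=3, Y=1, Z=0) weight 1/36
  (X=3, Y=1, Z=3) weight 1/18
  (X=3, Y=2, Z=0) weight 1/36
  … 1 more
Group by Z:
  weight(Z=0) = 1/12
  weight(Z=2) = 1/16
  weight(Z=3) = 1/6
Total weight = 1/12 + 1/16 + 1/6 = 5/16
P(Z=0 | obs) = 1/12 / 5/16 = 4/15
P(Z=2 | obs) = 1/16 / 5/16 = 1/5
P(Z=3 | obs) = 1/6 / 5/16 = 8/15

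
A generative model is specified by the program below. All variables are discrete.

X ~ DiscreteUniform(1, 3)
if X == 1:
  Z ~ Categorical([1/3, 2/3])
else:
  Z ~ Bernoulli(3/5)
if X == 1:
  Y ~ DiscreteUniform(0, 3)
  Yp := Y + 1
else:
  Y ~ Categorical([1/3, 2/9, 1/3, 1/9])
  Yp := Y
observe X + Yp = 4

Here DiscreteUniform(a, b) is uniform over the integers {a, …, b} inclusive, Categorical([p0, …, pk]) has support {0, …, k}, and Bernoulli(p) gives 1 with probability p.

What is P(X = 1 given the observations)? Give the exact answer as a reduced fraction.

P(X = 1 | obs) = 9/29

Enumerate traces; 6 have nonzero weight after conditioning:
  (X=1, Z=0, Y=2) weight 1/36
  (X=1, Z=1, Y=2) weight 1/18
  (X=2, Z=0, Y=2) weight 2/45
  (X=2, Z=1, Y=2) weight 1/15
  (X=3, Z=0, Y=1) weight 4/135
  (X=3, Z=1, Y=1) weight 2/45
Group by X:
  weight(X=1) = 1/12
  weight(X=2) = 1/9
  weight(X=3) = 2/27
Total weight = 1/12 + 1/9 + 2/27 = 29/108
P(X=1 | obs) = 1/12 / 29/108 = 9/29
P(X=2 | obs) = 1/9 / 29/108 = 12/29
P(X=3 | obs) = 2/27 / 29/108 = 8/29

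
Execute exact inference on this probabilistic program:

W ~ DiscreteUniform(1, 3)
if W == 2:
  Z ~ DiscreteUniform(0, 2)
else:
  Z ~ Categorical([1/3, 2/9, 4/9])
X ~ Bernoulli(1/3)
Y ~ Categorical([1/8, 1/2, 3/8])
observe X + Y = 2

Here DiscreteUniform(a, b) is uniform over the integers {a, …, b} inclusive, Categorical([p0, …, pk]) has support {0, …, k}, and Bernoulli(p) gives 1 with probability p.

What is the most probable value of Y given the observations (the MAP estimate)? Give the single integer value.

Enumerate traces; 18 have nonzero weight after conditioning:
  (W=1, Z=0, X=0, Y=2) weight 1/36
  (W=1, Z=0, X=1, Y=1) weight 1/54
  (W=1, Z=1, X=0, Y=2) weight 1/54
  (W=1, Z=1, X=1, Y=1) weight 1/81
  (W=1, Z=2, X=0, Y=2) weight 1/27
  (W=1, Z=2, X=1, Y=1) weight 2/81
  (W=2, Z=0, X=0, Y=2) weight 1/36
  (W=2, Z=0, X=1, Y=1) weight 1/54
  … 10 more
Group by Y:
  weight(Y=1) = 1/6
  weight(Y=2) = 1/4
Total weight = 1/6 + 1/4 = 5/12
P(Y=1 | obs) = 1/6 / 5/12 = 2/5
P(Y=2 | obs) = 1/4 / 5/12 = 3/5
argmax = 2

argmax_v P(Y = v | obs) = 2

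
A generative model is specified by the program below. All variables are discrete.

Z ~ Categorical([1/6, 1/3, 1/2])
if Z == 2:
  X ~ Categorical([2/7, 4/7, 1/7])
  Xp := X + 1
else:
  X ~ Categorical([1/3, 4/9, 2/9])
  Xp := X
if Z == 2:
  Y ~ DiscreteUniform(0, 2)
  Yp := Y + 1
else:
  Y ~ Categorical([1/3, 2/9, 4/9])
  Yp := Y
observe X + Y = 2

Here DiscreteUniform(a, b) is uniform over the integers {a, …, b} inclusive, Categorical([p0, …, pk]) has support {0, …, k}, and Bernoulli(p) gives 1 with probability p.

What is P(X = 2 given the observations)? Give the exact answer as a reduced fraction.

P(X = 2 | obs) = 69/371

Enumerate traces; 9 have nonzero weight after conditioning:
  (Z=0, X=0, Y=2) weight 2/81
  (Z=0, X=1, Y=1) weight 4/243
  (Z=0, X=2, Y=0) weight 1/81
  (Z=1, X=0, Y=2) weight 4/81
  (Z=1, X=1, Y=1) weight 8/243
  (Z=1, X=2, Y=0) weight 2/81
  (Z=2, X=0, Y=2) weight 1/21
  (Z=2, X=1, Y=1) weight 2/21
  … 1 more
Group by X:
  weight(X=0) = 23/189
  weight(X=1) = 82/567
  weight(X=2) = 23/378
Total weight = 23/189 + 82/567 + 23/378 = 53/162
P(X=0 | obs) = 23/189 / 53/162 = 138/371
P(X=1 | obs) = 82/567 / 53/162 = 164/371
P(X=2 | obs) = 23/378 / 53/162 = 69/371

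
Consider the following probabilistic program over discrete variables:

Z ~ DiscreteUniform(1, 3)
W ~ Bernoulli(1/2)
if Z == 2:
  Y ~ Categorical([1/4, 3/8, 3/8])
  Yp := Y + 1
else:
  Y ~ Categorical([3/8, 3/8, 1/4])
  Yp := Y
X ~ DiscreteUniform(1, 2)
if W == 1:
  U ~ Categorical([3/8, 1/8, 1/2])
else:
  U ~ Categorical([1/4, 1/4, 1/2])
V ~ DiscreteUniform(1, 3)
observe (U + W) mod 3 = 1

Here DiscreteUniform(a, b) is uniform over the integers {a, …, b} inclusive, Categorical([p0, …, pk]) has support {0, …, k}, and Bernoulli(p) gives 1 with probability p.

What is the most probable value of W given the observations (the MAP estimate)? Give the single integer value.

argmax_v P(W = v | obs) = 1

Enumerate traces; 108 have nonzero weight after conditioning:
  (Z=1, W=0, Y=0, X=1, U=1, V=1) weight 1/384
  (Z=1, W=0, Y=0, X=1, U=1, V=2) weight 1/384
  (Z=1, W=0, Y=0, X=1, U=1, V=3) weight 1/384
  (Z=1, W=0, Y=0, X=2, U=1, V=1) weight 1/384
  (Z=1, W=0, Y=0, X=2, U=1, V=2) weight 1/384
  (Z=1, W=0, Y=0, X=2, U=1, V=3) weight 1/384
  (Z=1, W=0, Y=1, X=1, U=1, V=1) weight 1/384
  (Z=1, W=0, Y=1, X=1, U=1, V=2) weight 1/384
  (Z=1, W=1, Y=0, X=1, U=0, V=1) weight 1/256
  … 99 more
Group by W:
  weight(W=0) = 1/8
  weight(W=1) = 3/16
Total weight = 1/8 + 3/16 = 5/16
P(W=0 | obs) = 1/8 / 5/16 = 2/5
P(W=1 | obs) = 3/16 / 5/16 = 3/5
argmax = 1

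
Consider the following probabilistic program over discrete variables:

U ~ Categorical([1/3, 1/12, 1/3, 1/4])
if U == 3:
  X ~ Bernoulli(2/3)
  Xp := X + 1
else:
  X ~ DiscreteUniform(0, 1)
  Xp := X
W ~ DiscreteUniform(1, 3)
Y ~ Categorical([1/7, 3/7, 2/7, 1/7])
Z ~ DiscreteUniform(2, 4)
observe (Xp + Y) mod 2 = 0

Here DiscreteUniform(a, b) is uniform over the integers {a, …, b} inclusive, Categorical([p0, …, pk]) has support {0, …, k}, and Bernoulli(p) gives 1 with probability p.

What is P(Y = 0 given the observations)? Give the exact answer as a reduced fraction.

Enumerate traces; 144 have nonzero weight after conditioning:
  (U=0, X=0, W=1, Y=0, Z=2) weight 1/378
  (U=0, X=0, W=1, Y=0, Z=3) weight 1/378
  (U=0, X=0, W=1, Y=0, Z=4) weight 1/378
  (U=0, X=0, W=1, Y=2, Z=2) weight 1/189
  (U=0, X=0, W=1, Y=2, Z=3) weight 1/189
  (U=0, X=0, W=1, Y=2, Z=4) weight 1/189
  (U=0, X=0, W=2, Y=0, Z=2) weight 1/378
  (U=0, X=0, W=2, Y=0, Z=3) weight 1/378
  (U=0, X=1, W=1, Y=1, Z=2) weight 1/126
  (U=0, X=1, W=1, Y=3, Z=2) weight 1/378
  … 134 more
Group by Y:
  weight(Y=0) = 13/168
  weight(Y=1) = 11/56
  weight(Y=2) = 13/84
  weight(Y=3) = 11/168
Total weight = 13/168 + 11/56 + 13/84 + 11/168 = 83/168
P(Y=0 | obs) = 13/168 / 83/168 = 13/83
P(Y=1 | obs) = 11/56 / 83/168 = 33/83
P(Y=2 | obs) = 13/84 / 83/168 = 26/83
P(Y=3 | obs) = 11/168 / 83/168 = 11/83

P(Y = 0 | obs) = 13/83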